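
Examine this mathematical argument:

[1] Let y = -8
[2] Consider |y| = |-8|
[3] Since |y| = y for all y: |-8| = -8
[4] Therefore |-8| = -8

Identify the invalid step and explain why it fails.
Step 3: Since |y| = y for all y: |-8| = -8

Step 3 incorrectly states that |y| = y for all y. The correct definition is |y| = y when y >= 0, and |y| = -y when y < 0. Since -8 < 0, we have |-8| = -(-8) = 8, not -8.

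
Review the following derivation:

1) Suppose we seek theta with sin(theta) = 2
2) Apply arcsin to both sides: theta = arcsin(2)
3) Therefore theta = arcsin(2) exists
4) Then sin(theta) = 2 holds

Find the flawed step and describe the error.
Step 2: Apply arcsin to both sides: theta = arcsin(2)

Step 2 applies arcsin to 2. However, arcsin(x) is only defined for x in [-1, 1] because sin(theta) can only produce values in that range. Since |2| > 1, arcsin(2) is undefined. There is no angle whose sine equals 2.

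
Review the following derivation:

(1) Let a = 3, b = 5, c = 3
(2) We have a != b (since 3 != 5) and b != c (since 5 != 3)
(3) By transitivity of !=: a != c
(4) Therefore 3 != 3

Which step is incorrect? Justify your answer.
Step 3: By transitivity of !=: a != c

Step 3 incorrectly applies transitivity to the '!=' relation. Transitivity states: if a R b and b R c, then a R c. However, '!=' is not transitive. Counterexample: 3 != 5 and 5 != 3, but 3 = 3 (both equal 3). Transitivity holds for relations like <, <=, =, but not for !=.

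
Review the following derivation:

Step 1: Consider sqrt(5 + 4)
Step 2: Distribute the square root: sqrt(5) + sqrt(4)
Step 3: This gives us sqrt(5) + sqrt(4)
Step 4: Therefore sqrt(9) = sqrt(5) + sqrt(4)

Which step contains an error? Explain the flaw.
Step 2: Distribute the square root: sqrt(5) + sqrt(4)

Step 2 incorrectly 'distributes' the square root over addition. The square root function does not distribute: sqrt(a + b) ≠ sqrt(a) + sqrt(b). In fact, sqrt(5 + 4) = sqrt(9) ≈ 3.0000, while sqrt(5) + sqrt(4) ≈ 4.2361.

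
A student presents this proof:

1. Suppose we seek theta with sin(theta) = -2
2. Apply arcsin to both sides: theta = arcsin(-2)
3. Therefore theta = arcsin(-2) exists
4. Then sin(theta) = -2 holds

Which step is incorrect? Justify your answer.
Step 2: Apply arcsin to both sides: theta = arcsin(-2)

Step 2 applies arcsin to -2. However, arcsin(x) is only defined for x in [-1, 1] because sin(theta) can only produce values in that range. Since |-2| > 1, arcsin(-2) is undefined. There is no angle whose sine equals -2.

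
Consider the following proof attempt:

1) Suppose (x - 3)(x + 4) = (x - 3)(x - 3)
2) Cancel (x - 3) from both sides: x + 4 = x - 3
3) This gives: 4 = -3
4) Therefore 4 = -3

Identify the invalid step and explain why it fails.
Step 2: Cancel (x - 3) from both sides: x + 4 = x - 3

Step 2 cancels (x - 3) from both sides. This is only valid if (x - 3) ≠ 0, i.e., x ≠ 3. When x = 3, both sides equal zero regardless of the other factors. The correct approach requires considering x = 3 as a separate case.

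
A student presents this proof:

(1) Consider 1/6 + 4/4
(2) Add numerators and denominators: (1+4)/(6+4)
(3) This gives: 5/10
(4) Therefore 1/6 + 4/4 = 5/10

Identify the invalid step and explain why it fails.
Step 2: Add numerators and denominators: (1+4)/(6+4)

Step 2 incorrectly adds fractions by separately adding numerators and denominators. This is wrong. The correct method requires a common denominator: 1/6 + 4/4 = (1×4 + 4×6)/(6×4) = 28/24 = 7/6. The method used gives 5/10, which is different.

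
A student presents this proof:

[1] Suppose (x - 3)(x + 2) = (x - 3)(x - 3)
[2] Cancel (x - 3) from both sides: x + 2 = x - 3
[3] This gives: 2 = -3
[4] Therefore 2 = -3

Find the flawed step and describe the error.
Step 2: Cancel (x - 3) from both sides: x + 2 = x - 3

Step 2 cancels (x - 3) from both sides. This is only valid if (x - 3) ≠ 0, i.e., x ≠ 3. When x = 3, both sides equal zero regardless of the other factors. The correct approach requires considering x = 3 as a separate case.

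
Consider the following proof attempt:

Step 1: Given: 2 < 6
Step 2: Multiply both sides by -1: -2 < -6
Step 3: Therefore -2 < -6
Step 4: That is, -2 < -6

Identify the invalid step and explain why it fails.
Step 2: Multiply both sides by -1: -2 < -6

Step 2 multiplies both sides by -1 but fails to reverse the inequality sign. When multiplying (or dividing) an inequality by a negative number, the direction must be reversed. Since 2 < 6, we should get -2 > -6, i.e., -2 > -6.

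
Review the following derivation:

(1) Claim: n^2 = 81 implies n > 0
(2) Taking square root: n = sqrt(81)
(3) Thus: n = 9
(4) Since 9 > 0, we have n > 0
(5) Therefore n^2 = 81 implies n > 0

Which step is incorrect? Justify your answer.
Step 2: Taking square root: n = sqrt(81)

Step 2 takes the square root and assumes the positive root only. The equation n^2 = 81 actually has two solutions: n = 9 and n = -9. The proof silently assumes n > 0 without justification, then uses this assumption to conclude n > 0, which is circular. The counterexample n = -9 shows the claim is false.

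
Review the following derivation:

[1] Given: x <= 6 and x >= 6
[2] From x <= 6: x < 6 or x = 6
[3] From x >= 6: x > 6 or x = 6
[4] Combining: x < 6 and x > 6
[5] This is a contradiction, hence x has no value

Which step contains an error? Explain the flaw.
Step 4: Combining: x < 6 and x > 6

Step 4 incorrectly combines the conditions. From x <= 6 and x >= 6, the intersection is x = 6. The error treats the 'or' cases as 'and' requirements. The correct conclusion is that x = 6 is the unique solution, not that no solution exists.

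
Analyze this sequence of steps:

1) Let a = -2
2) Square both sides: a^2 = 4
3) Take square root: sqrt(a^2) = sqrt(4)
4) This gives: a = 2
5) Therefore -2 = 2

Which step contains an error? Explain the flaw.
Step 4: This gives: a = 2

Step 4 incorrectly states that sqrt(a^2) = a. The correct identity is sqrt(a^2) = |a|. Since a = -2 < 0, we have sqrt(a^2) = |-2| = 2, not a = -2.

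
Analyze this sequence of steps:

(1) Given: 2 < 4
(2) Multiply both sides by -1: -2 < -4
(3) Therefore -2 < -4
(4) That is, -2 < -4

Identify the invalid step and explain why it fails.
Step 2: Multiply both sides by -1: -2 < -4

Step 2 multiplies both sides by -1 but fails to reverse the inequality sign. When multiplying (or dividing) an inequality by a negative number, the direction must be reversed. Since 2 < 4, we should get -2 > -4, i.e., -2 > -4.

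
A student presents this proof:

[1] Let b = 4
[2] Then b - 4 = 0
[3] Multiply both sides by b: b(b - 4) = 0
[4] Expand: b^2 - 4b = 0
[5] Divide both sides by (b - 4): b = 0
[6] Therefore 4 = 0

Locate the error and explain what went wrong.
Step 5: Divide both sides by (b - 4): b = 0

Step 5 divides both sides by (b - 4). However, since b = 4, we have (b - 4) = 0. Division by zero is undefined, making this step invalid.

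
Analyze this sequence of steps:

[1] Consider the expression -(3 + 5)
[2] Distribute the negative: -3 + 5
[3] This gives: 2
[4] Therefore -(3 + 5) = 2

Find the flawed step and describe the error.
Step 2: Distribute the negative: -3 + 5

Step 2 incorrectly distributes the negative sign. The correct distribution is -(3 + 5) = -3 - 5 = -8. The negative must be applied to both terms, not just the first. The error treats -(3 + 5) as -3 + 5, which equals 2 instead of -8.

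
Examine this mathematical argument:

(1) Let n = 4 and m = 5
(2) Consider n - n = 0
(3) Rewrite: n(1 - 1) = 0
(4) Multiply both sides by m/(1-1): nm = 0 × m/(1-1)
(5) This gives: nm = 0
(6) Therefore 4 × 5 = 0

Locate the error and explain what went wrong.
Step 4: Multiply both sides by m/(1-1): nm = 0 × m/(1-1)

Step 4 multiplies both sides by m/(1-1). However, 1-1 = 0, so this is multiplication by m/0, which is undefined. We cannot multiply by an undefined expression.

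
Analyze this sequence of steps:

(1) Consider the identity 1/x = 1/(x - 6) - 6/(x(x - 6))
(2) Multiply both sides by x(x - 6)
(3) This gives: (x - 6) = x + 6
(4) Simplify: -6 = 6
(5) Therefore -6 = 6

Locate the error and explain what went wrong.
Step 3: This gives: (x - 6) = x + 6

Step 3 makes a sign error when clearing denominators. Multiplying -6/(x(x - 6)) by x(x - 6) gives -6, not +6. The correct result is (x - 6) = x - 6, which is trivially true, not (x - 6) = x + 6. (Step 1 is a valid identity: 1/(x - 6) - 6/(x(x - 6)) = (x - 6)/(x(x - 6)) = 1/x.)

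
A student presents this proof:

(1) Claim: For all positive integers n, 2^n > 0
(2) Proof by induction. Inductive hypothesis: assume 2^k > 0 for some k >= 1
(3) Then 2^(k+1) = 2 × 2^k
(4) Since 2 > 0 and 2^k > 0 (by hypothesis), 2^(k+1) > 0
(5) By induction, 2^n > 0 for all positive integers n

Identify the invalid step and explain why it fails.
Step 5: By induction, 2^n > 0 for all positive integers n

Step 5 concludes the proof by induction, but no base case was ever established. A valid induction proof requires: (1) a base case proving 2^1 > 0, and (2) an inductive step showing IF 2^k > 0 THEN 2^(k+1) > 0. Steps 2-4 correctly establish the inductive step, but without the base case the conclusion in step 5 does not follow.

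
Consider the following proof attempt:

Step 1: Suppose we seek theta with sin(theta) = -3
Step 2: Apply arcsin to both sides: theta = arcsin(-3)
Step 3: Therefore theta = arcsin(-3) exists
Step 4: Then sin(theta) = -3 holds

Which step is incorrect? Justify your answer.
Step 2: Apply arcsin to both sides: theta = arcsin(-3)

Step 2 applies arcsin to -3. However, arcsin(x) is only defined for x in [-1, 1] because sin(theta) can only produce values in that range. Since |-3| > 1, arcsin(-3) is undefined. There is no angle whose sine equals -3.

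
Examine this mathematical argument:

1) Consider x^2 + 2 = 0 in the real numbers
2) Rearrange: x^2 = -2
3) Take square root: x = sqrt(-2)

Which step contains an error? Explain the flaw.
Step 3: Take square root: x = sqrt(-2)

Step 3 takes the square root of -2, which is negative. In the real number system, the square root of a negative number is undefined. The equation x^2 + 2 = 0 has no real solutions. Square roots of negative numbers only exist in the complex numbers.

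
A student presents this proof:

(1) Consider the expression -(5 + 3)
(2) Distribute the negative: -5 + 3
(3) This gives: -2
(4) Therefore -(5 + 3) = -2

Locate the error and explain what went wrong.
Step 2: Distribute the negative: -5 + 3

Step 2 incorrectly distributes the negative sign. The correct distribution is -(5 + 3) = -5 - 3 = -8. The negative must be applied to both terms, not just the first. The error treats -(5 + 3) as -5 + 3, which equals -2 instead of -8.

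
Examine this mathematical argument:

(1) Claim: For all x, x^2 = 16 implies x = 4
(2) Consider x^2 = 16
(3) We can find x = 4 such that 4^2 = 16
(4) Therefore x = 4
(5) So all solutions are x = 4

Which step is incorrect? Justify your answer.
Step 4: Therefore x = 4

Step 4 incorrectly concludes that x = 4 is the only solution. The proof shows that x = 4 is A solution (existence), but does not show it is the ONLY solution (uniqueness). In fact, x = -4 is also a solution since (-4)^2 = 16. Finding one solution doesn't prove there are no others.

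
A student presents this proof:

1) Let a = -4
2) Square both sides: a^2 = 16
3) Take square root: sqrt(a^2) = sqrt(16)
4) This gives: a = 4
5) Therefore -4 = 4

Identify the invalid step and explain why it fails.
Step 4: This gives: a = 4

Step 4 incorrectly states that sqrt(a^2) = a. The correct identity is sqrt(a^2) = |a|. Since a = -4 < 0, we have sqrt(a^2) = |-4| = 4, not a = -4.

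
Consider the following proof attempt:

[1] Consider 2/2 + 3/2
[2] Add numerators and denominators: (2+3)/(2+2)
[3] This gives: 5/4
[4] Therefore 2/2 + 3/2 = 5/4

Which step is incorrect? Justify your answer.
Step 2: Add numerators and denominators: (2+3)/(2+2)

Step 2 incorrectly adds fractions by separately adding numerators and denominators. This is wrong. The correct method requires a common denominator: 2/2 + 3/2 = (2×2 + 3×2)/(2×2) = 10/4 = 5/2. The method used gives 5/4, which is different.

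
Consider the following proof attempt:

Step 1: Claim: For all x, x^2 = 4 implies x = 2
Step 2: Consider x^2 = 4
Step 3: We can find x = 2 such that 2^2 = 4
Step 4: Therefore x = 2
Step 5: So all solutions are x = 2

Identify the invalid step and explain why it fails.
Step 4: Therefore x = 2

Step 4 incorrectly concludes that x = 2 is the only solution. The proof shows that x = 2 is A solution (existence), but does not show it is the ONLY solution (uniqueness). In fact, x = -2 is also a solution since (-2)^2 = 4. Finding one solution doesn't prove there are no others.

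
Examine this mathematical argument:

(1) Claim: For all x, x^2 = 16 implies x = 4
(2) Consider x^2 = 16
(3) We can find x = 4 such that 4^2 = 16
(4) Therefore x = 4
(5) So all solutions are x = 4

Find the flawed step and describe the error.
Step 4: Therefore x = 4

Step 4 incorrectly concludes that x = 4 is the only solution. The proof shows that x = 4 is A solution (existence), but does not show it is the ONLY solution (uniqueness). In fact, x = -4 is also a solution since (-4)^2 = 16. Finding one solution doesn't prove there are no others.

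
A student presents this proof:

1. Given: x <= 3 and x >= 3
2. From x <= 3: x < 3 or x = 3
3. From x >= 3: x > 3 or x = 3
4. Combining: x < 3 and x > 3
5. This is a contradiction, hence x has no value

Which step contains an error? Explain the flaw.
Step 4: Combining: x < 3 and x > 3

Step 4 incorrectly combines the conditions. From x <= 3 and x >= 3, the intersection is x = 3. The error treats the 'or' cases as 'and' requirements. The correct conclusion is that x = 3 is the unique solution, not that no solution exists.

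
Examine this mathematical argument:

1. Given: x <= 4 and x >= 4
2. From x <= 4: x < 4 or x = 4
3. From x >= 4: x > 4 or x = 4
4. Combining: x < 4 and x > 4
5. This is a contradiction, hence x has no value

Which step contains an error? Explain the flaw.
Step 4: Combining: x < 4 and x > 4

Step 4 incorrectly combines the conditions. From x <= 4 and x >= 4, the intersection is x = 4. The error treats the 'or' cases as 'and' requirements. The correct conclusion is that x = 4 is the unique solution, not that no solution exists.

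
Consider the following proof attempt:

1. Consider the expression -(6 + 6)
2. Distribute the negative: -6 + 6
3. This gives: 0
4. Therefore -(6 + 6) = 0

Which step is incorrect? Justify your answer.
Step 2: Distribute the negative: -6 + 6

Step 2 incorrectly distributes the negative sign. The correct distribution is -(6 + 6) = -6 - 6 = -12. The negative must be applied to both terms, not just the first. The error treats -(6 + 6) as -6 + 6, which equals 0 instead of -12.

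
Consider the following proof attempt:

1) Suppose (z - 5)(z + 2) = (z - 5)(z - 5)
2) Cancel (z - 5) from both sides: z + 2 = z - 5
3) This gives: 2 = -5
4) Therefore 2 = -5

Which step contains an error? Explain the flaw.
Step 2: Cancel (z - 5) from both sides: z + 2 = z - 5

Step 2 cancels (z - 5) from both sides. This is only valid if (z - 5) ≠ 0, i.e., z ≠ 5. When z = 5, both sides equal zero regardless of the other factors. The correct approach requires considering z = 5 as a separate case.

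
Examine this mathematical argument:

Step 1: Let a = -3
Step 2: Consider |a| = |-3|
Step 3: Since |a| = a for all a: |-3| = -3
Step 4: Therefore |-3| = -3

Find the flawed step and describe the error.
Step 3: Since |a| = a for all a: |-3| = -3

Step 3 incorrectly states that |a| = a for all a. The correct definition is |a| = a when a >= 0, and |a| = -a when a < 0. Since -3 < 0, we have |-3| = -(-3) = 3, not -3.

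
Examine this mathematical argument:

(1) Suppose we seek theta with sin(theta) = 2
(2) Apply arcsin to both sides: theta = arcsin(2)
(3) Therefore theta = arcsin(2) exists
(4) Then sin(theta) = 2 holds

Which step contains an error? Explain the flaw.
Step 2: Apply arcsin to both sides: theta = arcsin(2)

Step 2 applies arcsin to 2. However, arcsin(x) is only defined for x in [-1, 1] because sin(theta) can only produce values in that range. Since |2| > 1, arcsin(2) is undefined. There is no angle whose sine equals 2.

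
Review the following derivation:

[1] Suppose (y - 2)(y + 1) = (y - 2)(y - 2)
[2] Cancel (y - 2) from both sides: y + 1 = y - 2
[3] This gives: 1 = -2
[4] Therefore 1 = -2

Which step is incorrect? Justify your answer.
Step 2: Cancel (y - 2) from both sides: y + 1 = y - 2

Step 2 cancels (y - 2) from both sides. This is only valid if (y - 2) ≠ 0, i.e., y ≠ 2. When y = 2, both sides equal zero regardless of the other factors. The correct approach requires considering y = 2 as a separate case.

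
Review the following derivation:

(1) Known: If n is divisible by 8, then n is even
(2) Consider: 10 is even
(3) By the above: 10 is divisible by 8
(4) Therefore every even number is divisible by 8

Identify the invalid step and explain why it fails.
Step 3: By the above: 10 is divisible by 8

Step 3 commits the fallacy of affirming the consequent. The known fact 'divisible by 8 → even' does NOT imply 'even → divisible by 8'. That would be the converse, which is false. For example, 10 is even but 10 ÷ 8 = 1.25, which is not an integer.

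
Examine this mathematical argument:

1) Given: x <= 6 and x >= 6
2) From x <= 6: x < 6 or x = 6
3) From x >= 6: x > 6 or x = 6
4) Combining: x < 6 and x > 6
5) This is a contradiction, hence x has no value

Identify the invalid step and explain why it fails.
Step 4: Combining: x < 6 and x > 6

Step 4 incorrectly combines the conditions. From x <= 6 and x >= 6, the intersection is x = 6. The error treats the 'or' cases as 'and' requirements. The correct conclusion is that x = 6 is the unique solution, not that no solution exists.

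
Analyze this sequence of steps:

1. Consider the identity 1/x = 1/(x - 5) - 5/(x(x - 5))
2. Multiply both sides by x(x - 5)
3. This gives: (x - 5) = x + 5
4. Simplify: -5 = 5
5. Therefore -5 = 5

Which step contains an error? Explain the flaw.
Step 3: This gives: (x - 5) = x + 5

Step 3 makes a sign error when clearing denominators. Multiplying -5/(x(x - 5)) by x(x - 5) gives -5, not +5. The correct result is (x - 5) = x - 5, which is trivially true, not (x - 5) = x + 5. (Step 1 is a valid identity: 1/(x - 5) - 5/(x(x - 5)) = (x - 5)/(x(x - 5)) = 1/x.)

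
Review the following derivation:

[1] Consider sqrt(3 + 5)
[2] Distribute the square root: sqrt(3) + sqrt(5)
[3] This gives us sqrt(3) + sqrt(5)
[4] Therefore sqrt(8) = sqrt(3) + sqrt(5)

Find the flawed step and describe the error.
Step 2: Distribute the square root: sqrt(3) + sqrt(5)

Step 2 incorrectly 'distributes' the square root over addition. The square root function does not distribute: sqrt(a + b) ≠ sqrt(a) + sqrt(b). In fact, sqrt(3 + 5) = sqrt(8) ≈ 2.8284, while sqrt(3) + sqrt(5) ≈ 3.9681.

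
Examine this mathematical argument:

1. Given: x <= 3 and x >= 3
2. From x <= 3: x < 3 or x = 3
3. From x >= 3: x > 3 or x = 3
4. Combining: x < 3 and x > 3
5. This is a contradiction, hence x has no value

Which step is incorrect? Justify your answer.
Step 4: Combining: x < 3 and x > 3

Step 4 incorrectly combines the conditions. From x <= 3 and x >= 3, the intersection is x = 3. The error treats the 'or' cases as 'and' requirements. The correct conclusion is that x = 3 is the unique solution, not that no solution exists.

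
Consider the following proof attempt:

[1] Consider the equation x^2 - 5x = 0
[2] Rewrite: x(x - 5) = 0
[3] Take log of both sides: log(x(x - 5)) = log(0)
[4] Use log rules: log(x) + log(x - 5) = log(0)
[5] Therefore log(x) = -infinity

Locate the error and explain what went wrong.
Step 3: Take log of both sides: log(x(x - 5)) = log(0)

Step 3 takes the logarithm of both sides, resulting in log(0) on the right side. The logarithm is only defined for positive numbers; log(0) is undefined (approaches negative infinity). This operation is invalid.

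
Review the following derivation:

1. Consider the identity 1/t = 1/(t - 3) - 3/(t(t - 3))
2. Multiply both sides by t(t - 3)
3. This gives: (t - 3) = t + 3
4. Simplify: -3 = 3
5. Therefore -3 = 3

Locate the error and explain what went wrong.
Step 3: This gives: (t - 3) = t + 3

Step 3 makes a sign error when clearing denominators. Multiplying -3/(t(t - 3)) by t(t - 3) gives -3, not +3. The correct result is (t - 3) = t - 3, which is trivially true, not (t - 3) = t + 3. (Step 1 is a valid identity: 1/(t - 3) - 3/(t(t - 3)) = (t - 3)/(t(t - 3)) = 1/t.)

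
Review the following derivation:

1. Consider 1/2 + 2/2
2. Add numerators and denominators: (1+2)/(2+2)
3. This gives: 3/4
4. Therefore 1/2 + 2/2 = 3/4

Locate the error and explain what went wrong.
Step 2: Add numerators and denominators: (1+2)/(2+2)

Step 2 incorrectly adds fractions by separately adding numerators and denominators. This is wrong. The correct method requires a common denominator: 1/2 + 2/2 = (1×2 + 2×2)/(2×2) = 6/4 = 3/2. The method used gives 3/4, which is different.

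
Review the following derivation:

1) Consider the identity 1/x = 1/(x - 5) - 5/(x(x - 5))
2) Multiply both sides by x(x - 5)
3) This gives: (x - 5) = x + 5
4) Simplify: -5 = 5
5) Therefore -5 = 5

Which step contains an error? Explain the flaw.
Step 3: This gives: (x - 5) = x + 5

Step 3 makes a sign error when clearing denominators. Multiplying -5/(x(x - 5)) by x(x - 5) gives -5, not +5. The correct result is (x - 5) = x - 5, which is trivially true, not (x - 5) = x + 5. (Step 1 is a valid identity: 1/(x - 5) - 5/(x(x - 5)) = (x - 5)/(x(x - 5)) = 1/x.)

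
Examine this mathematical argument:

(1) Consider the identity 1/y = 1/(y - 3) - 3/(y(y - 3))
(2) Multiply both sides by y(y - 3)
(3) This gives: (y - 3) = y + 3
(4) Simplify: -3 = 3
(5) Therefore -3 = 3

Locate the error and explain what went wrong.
Step 3: This gives: (y - 3) = y + 3

Step 3 makes a sign error when clearing denominators. Multiplying -3/(y(y - 3)) by y(y - 3) gives -3, not +3. The correct result is (y - 3) = y - 3, which is trivially true, not (y - 3) = y + 3. (Step 1 is a valid identity: 1/(y - 3) - 3/(y(y - 3)) = (y - 3)/(y(y - 3)) = 1/y.)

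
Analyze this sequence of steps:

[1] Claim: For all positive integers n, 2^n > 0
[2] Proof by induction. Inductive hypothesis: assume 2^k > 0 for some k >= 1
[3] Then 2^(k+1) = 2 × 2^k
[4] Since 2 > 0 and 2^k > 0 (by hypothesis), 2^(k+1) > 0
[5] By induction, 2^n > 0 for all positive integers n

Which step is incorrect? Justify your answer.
Step 5: By induction, 2^n > 0 for all positive integers n

Step 5 concludes the proof by induction, but no base case was ever established. A valid induction proof requires: (1) a base case proving 2^1 > 0, and (2) an inductive step showing IF 2^k > 0 THEN 2^(k+1) > 0. Steps 2-4 correctly establish the inductive step, but without the base case the conclusion in step 5 does not follow.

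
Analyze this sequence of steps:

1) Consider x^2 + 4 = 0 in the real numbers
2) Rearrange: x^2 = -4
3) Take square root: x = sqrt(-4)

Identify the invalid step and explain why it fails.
Step 3: Take square root: x = sqrt(-4)

Step 3 takes the square root of -4, which is negative. In the real number system, the square root of a negative number is undefined. The equation x^2 + 4 = 0 has no real solutions. Square roots of negative numbers only exist in the complex numbers.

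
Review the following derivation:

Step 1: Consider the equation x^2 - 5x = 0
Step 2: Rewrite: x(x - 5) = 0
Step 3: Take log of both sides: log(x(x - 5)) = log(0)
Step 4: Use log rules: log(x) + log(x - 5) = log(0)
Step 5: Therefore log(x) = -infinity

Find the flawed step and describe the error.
Step 3: Take log of both sides: log(x(x - 5)) = log(0)

Step 3 takes the logarithm of both sides, resulting in log(0) on the right side. The logarithm is only defined for positive numbers; log(0) is undefined (approaches negative infinity). This operation is invalid.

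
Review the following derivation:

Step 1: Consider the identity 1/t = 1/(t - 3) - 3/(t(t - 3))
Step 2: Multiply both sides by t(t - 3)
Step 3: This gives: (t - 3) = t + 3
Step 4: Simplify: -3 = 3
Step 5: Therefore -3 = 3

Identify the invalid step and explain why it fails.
Step 3: This gives: (t - 3) = t + 3

Step 3 makes a sign error when clearing denominators. Multiplying -3/(t(t - 3)) by t(t - 3) gives -3, not +3. The correct result is (t - 3) = t - 3, which is trivially true, not (t - 3) = t + 3. (Step 1 is a valid identity: 1/(t - 3) - 3/(t(t - 3)) = (t - 3)/(t(t - 3)) = 1/t.)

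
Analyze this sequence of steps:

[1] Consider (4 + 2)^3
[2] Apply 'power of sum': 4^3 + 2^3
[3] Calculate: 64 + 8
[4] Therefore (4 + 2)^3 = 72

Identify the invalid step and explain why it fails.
Step 2: Apply 'power of sum': 4^3 + 2^3

Step 2 incorrectly applies a non-existent rule '(a+b)^n = a^n + b^n'. This is false in general. The correct expansion uses the binomial theorem. The actual value is (4 + 2)^3 = 6^3 = 216, not 72.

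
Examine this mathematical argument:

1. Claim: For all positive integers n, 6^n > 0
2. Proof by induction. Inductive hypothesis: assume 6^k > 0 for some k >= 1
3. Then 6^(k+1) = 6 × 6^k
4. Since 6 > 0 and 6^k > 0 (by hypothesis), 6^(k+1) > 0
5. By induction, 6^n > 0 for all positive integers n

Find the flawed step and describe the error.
Step 5: By induction, 6^n > 0 for all positive integers n

Step 5 concludes the proof by induction, but no base case was ever established. A valid induction proof requires: (1) a base case proving 6^1 > 0, and (2) an inductive step showing IF 6^k > 0 THEN 6^(k+1) > 0. Steps 2-4 correctly establish the inductive step, but without the base case the conclusion in step 5 does not follow.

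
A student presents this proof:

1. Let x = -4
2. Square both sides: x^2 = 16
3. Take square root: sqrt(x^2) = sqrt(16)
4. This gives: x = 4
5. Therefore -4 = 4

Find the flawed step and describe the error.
Step 4: This gives: x = 4

Step 4 incorrectly states that sqrt(x^2) = x. The correct identity is sqrt(x^2) = |x|. Since x = -4 < 0, we have sqrt(x^2) = |-4| = 4, not x = -4.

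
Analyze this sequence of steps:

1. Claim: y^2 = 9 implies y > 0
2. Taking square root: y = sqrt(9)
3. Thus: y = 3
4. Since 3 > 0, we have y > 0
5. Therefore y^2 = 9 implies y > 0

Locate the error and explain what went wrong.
Step 2: Taking square root: y = sqrt(9)

Step 2 takes the square root and assumes the positive root only. The equation y^2 = 9 actually has two solutions: y = 3 and y = -3. The proof silently assumes y > 0 without justification, then uses this assumption to conclude y > 0, which is circular. The counterexample y = -3 shows the claim is false.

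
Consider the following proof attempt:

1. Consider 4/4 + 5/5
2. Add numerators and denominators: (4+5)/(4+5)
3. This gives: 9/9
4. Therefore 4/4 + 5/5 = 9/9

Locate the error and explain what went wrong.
Step 2: Add numerators and denominators: (4+5)/(4+5)

Step 2 incorrectly adds fractions by separately adding numerators and denominators. This is wrong. The correct method requires a common denominator: 4/4 + 5/5 = (4×5 + 5×4)/(4×5) = 40/20 = 2. The method used gives 9/9, which is different.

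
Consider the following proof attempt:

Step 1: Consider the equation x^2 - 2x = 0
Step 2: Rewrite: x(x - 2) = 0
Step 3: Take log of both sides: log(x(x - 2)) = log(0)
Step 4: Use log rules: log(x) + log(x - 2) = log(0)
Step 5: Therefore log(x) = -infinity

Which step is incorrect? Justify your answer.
Step 3: Take log of both sides: log(x(x - 2)) = log(0)

Step 3 takes the logarithm of both sides, resulting in log(0) on the right side. The logarithm is only defined for positive numbers; log(0) is undefined (approaches negative infinity). This operation is invalid.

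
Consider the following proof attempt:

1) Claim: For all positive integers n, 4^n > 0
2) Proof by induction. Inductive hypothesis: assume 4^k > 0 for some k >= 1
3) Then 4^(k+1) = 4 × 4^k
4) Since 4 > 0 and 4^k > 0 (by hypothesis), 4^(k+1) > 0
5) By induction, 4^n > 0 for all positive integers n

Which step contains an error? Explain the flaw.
Step 5: By induction, 4^n > 0 for all positive integers n

Step 5 concludes the proof by induction, but no base case was ever established. A valid induction proof requires: (1) a base case proving 4^1 > 0, and (2) an inductive step showing IF 4^k > 0 THEN 4^(k+1) > 0. Steps 2-4 correctly establish the inductive step, but without the base case the conclusion in step 5 does not follow.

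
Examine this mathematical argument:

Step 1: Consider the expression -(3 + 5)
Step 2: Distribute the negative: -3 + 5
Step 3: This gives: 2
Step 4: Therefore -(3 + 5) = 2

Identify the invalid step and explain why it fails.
Step 2: Distribute the negative: -3 + 5

Step 2 incorrectly distributes the negative sign. The correct distribution is -(3 + 5) = -3 - 5 = -8. The negative must be applied to both terms, not just the first. The error treats -(3 + 5) as -3 + 5, which equals 2 instead of -8.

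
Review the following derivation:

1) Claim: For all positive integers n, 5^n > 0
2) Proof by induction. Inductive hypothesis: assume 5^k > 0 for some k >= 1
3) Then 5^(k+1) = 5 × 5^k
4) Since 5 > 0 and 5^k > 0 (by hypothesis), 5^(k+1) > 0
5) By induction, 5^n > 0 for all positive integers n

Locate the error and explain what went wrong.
Step 5: By induction, 5^n > 0 for all positive integers n

Step 5 concludes the proof by induction, but no base case was ever established. A valid induction proof requires: (1) a base case proving 5^1 > 0, and (2) an inductive step showing IF 5^k > 0 THEN 5^(k+1) > 0. Steps 2-4 correctly establish the inductive step, but without the base case the conclusion in step 5 does not follow.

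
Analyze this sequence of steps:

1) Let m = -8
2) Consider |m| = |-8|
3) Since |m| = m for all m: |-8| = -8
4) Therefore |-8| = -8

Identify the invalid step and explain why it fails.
Step 3: Since |m| = m for all m: |-8| = -8

Step 3 incorrectly states that |m| = m for all m. The correct definition is |m| = m when m >= 0, and |m| = -m when m < 0. Since -8 < 0, we have |-8| = -(-8) = 8, not -8.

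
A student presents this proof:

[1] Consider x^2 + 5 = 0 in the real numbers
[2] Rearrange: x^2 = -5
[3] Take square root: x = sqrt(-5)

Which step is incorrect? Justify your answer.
Step 3: Take square root: x = sqrt(-5)

Step 3 takes the square root of -5, which is negative. In the real number system, the square root of a negative number is undefined. The equation x^2 + 5 = 0 has no real solutions. Square roots of negative numbers only exist in the complex numbers.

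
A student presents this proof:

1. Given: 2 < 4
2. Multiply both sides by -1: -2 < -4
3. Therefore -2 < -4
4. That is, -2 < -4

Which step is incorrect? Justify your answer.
Step 2: Multiply both sides by -1: -2 < -4

Step 2 multiplies both sides by -1 but fails to reverse the inequality sign. When multiplying (or dividing) an inequality by a negative number, the direction must be reversed. Since 2 < 4, we should get -2 > -4, i.e., -2 > -4.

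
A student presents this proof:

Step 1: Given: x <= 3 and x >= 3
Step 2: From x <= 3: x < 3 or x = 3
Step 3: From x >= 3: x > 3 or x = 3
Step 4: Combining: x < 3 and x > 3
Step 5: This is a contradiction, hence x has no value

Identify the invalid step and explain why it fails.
Step 4: Combining: x < 3 and x > 3

Step 4 incorrectly combines the conditions. From x <= 3 and x >= 3, the intersection is x = 3. The error treats the 'or' cases as 'and' requirements. The correct conclusion is that x = 3 is the unique solution, not that no solution exists.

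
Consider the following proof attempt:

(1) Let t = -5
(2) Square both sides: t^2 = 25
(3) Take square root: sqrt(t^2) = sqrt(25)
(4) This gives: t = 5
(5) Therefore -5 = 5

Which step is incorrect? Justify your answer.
Step 4: This gives: t = 5

Step 4 incorrectly states that sqrt(t^2) = t. The correct identity is sqrt(t^2) = |t|. Since t = -5 < 0, we have sqrt(t^2) = |-5| = 5, not t = -5.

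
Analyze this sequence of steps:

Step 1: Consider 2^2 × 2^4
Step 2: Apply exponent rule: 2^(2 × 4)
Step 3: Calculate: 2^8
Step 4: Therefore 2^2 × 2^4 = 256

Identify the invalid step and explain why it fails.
Step 2: Apply exponent rule: 2^(2 × 4)

Step 2 incorrectly states that a^b × a^c = a^(b×c). The correct rule is a^b × a^c = a^(b+c). The actual value is 2^2 × 2^4 = 2^6 = 64, not 2^8 = 256.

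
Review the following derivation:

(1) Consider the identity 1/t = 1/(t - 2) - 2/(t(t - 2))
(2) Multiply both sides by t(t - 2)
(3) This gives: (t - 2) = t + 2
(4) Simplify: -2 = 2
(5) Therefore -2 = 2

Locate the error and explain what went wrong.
Step 3: This gives: (t - 2) = t + 2

Step 3 makes a sign error when clearing denominators. Multiplying -2/(t(t - 2)) by t(t - 2) gives -2, not +2. The correct result is (t - 2) = t - 2, which is trivially true, not (t - 2) = t + 2. (Step 1 is a valid identity: 1/(t - 2) - 2/(t(t - 2)) = (t - 2)/(t(t - 2)) = 1/t.)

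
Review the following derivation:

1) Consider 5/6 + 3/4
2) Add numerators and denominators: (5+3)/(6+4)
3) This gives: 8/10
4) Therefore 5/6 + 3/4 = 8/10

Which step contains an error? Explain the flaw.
Step 2: Add numerators and denominators: (5+3)/(6+4)

Step 2 incorrectly adds fractions by separately adding numerators and denominators. This is wrong. The correct method requires a common denominator: 5/6 + 3/4 = (5×4 + 3×6)/(6×4) = 38/24 = 19/12. The method used gives 8/10, which is different.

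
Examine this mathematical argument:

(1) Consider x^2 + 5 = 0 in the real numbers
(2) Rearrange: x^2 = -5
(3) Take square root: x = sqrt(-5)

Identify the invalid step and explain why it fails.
Step 3: Take square root: x = sqrt(-5)

Step 3 takes the square root of -5, which is negative. In the real number system, the square root of a negative number is undefined. The equation x^2 + 5 = 0 has no real solutions. Square roots of negative numbers only exist in the complex numbers.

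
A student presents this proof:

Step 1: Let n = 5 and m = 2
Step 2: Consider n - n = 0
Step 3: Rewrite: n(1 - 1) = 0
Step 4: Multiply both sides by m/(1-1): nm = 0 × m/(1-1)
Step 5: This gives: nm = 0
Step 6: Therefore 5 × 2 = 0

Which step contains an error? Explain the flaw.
Step 4: Multiply both sides by m/(1-1): nm = 0 × m/(1-1)

Step 4 multiplies both sides by m/(1-1). However, 1-1 = 0, so this is multiplication by m/0, which is undefined. We cannot multiply by an undefined expression.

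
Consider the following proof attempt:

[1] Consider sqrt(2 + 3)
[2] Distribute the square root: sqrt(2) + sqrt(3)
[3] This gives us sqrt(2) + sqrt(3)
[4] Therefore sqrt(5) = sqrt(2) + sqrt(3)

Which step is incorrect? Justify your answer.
Step 2: Distribute the square root: sqrt(2) + sqrt(3)

Step 2 incorrectly 'distributes' the square root over addition. The square root function does not distribute: sqrt(a + b) ≠ sqrt(a) + sqrt(b). In fact, sqrt(2 + 3) = sqrt(5) ≈ 2.2361, while sqrt(2) + sqrt(3) ≈ 3.1463.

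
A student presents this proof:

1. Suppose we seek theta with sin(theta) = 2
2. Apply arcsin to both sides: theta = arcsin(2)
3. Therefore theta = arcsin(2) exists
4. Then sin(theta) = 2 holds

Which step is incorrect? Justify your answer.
Step 2: Apply arcsin to both sides: theta = arcsin(2)

Step 2 applies arcsin to 2. However, arcsin(x) is only defined for x in [-1, 1] because sin(theta) can only produce values in that range. Since |2| > 1, arcsin(2) is undefined. There is no angle whose sine equals 2.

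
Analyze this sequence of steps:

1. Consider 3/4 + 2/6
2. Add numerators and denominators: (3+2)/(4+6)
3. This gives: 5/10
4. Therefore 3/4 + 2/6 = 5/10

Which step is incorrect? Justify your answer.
Step 2: Add numerators and denominators: (3+2)/(4+6)

Step 2 incorrectly adds fractions by separately adding numerators and denominators. This is wrong. The correct method requires a common denominator: 3/4 + 2/6 = (3×6 + 2×4)/(4×6) = 26/24 = 13/12. The method used gives 5/10, which is different.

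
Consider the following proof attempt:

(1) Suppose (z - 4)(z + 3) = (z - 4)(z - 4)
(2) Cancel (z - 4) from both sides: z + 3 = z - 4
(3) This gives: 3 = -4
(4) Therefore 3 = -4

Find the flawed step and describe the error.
Step 2: Cancel (z - 4) from both sides: z + 3 = z - 4

Step 2 cancels (z - 4) from both sides. This is only valid if (z - 4) ≠ 0, i.e., z ≠ 4. When z = 4, both sides equal zero regardless of the other factors. The correct approach requires considering z = 4 as a separate case.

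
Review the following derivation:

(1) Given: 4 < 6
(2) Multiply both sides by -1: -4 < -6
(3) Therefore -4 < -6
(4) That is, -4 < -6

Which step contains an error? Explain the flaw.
Step 2: Multiply both sides by -1: -4 < -6

Step 2 multiplies both sides by -1 but fails to reverse the inequality sign. When multiplying (or dividing) an inequality by a negative number, the direction must be reversed. Since 4 < 6, we should get -4 > -6, i.e., -4 > -6.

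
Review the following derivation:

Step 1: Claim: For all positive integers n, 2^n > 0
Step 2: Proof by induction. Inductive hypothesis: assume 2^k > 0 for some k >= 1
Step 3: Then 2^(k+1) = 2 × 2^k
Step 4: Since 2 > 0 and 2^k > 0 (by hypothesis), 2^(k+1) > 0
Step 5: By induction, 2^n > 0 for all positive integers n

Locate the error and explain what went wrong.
Step 5: By induction, 2^n > 0 for all positive integers n

Step 5 concludes the proof by induction, but no base case was ever established. A valid induction proof requires: (1) a base case proving 2^1 > 0, and (2) an inductive step showing IF 2^k > 0 THEN 2^(k+1) > 0. Steps 2-4 correctly establish the inductive step, but without the base case the conclusion in step 5 does not follow.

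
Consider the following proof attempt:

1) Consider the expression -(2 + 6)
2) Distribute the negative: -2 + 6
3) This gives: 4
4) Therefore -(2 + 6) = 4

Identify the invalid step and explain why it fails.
Step 2: Distribute the negative: -2 + 6

Step 2 incorrectly distributes the negative sign. The correct distribution is -(2 + 6) = -2 - 6 = -8. The negative must be applied to both terms, not just the first. The error treats -(2 + 6) as -2 + 6, which equals 4 instead of -8.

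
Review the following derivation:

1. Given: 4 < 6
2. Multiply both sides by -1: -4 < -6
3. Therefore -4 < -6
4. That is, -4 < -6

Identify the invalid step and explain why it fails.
Step 2: Multiply both sides by -1: -4 < -6

Step 2 multiplies both sides by -1 but fails to reverse the inequality sign. When multiplying (or dividing) an inequality by a negative number, the direction must be reversed. Since 4 < 6, we should get -4 > -6, i.e., -4 > -6.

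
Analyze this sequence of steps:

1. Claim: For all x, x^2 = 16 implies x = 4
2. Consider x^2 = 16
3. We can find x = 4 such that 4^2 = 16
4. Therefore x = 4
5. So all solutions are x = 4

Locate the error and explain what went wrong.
Step 4: Therefore x = 4

Step 4 incorrectly concludes that x = 4 is the only solution. The proof shows that x = 4 is A solution (existence), but does not show it is the ONLY solution (uniqueness). In fact, x = -4 is also a solution since (-4)^2 = 16. Finding one solution doesn't prove there are no others.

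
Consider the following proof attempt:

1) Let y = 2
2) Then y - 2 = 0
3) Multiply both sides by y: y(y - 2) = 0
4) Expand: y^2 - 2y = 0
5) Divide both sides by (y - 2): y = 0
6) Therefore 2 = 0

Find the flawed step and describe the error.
Step 5: Divide both sides by (y - 2): y = 0

Step 5 divides both sides by (y - 2). However, since y = 2, we have (y - 2) = 0. Division by zero is undefined, making this step invalid.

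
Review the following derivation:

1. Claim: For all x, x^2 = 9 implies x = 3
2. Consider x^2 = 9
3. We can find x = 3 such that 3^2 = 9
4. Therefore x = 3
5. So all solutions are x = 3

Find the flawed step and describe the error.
Step 4: Therefore x = 3

Step 4 incorrectly concludes that x = 3 is the only solution. The proof shows that x = 3 is A solution (existence), but does not show it is the ONLY solution (uniqueness). In fact, x = -3 is also a solution since (-3)^2 = 9. Finding one solution doesn't prove there are no others.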